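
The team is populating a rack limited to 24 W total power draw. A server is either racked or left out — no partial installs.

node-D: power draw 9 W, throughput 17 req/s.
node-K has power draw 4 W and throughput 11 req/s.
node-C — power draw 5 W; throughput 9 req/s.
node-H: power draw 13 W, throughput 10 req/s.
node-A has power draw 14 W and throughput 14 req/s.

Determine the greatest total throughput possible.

37

Allowing fractional choices, the relaxed optimum would be about 43.0, but servers are indivisible.
node-K + node-C + node-A: power draw 4 + 5 + 14 = 23 ≤ 24, throughput 11 + 9 + 14 = 34.
node-D + node-K + node-C: power draw 9 + 4 + 5 = 18 ≤ 24, throughput 17 + 11 + 9 = 37.
node-D + node-A: power draw 9 + 14 = 23 ≤ 24, throughput 17 + 14 = 31.
Best is node-D, node-K, and node-C with total throughput 37.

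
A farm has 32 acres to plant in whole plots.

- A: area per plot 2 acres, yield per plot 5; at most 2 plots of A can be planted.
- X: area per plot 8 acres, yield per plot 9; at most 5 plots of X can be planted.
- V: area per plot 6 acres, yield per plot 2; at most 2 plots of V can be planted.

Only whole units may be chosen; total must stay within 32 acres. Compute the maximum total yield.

37

A has the best ratio (5/2); taking only A gives at most 2×5 = 10 (stopped by the supply cap of 2).
Mixing does better — 2×A and 3×X: area 28 ≤ 32, yield 2·5 + 3·9 = 37.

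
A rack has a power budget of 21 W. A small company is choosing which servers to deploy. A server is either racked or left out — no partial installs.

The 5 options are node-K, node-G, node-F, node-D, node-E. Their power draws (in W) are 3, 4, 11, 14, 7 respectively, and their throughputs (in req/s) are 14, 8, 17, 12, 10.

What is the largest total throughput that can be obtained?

Allowing fractional choices, the relaxed optimum would be about 43.3, but servers are indivisible.
node-K + node-G + node-F: power draw 3 + 4 + 11 = 18 ≤ 21, throughput 14 + 8 + 17 = 39.
node-K + node-F + node-E: power draw 3 + 11 + 7 = 21 ≤ 21, throughput 14 + 17 + 10 = 41.
node-K + node-G + node-D: power draw 3 + 4 + 14 = 21 ≤ 21, throughput 14 + 8 + 12 = 34.
Best is node-K, node-F, and node-E with total throughput 41.

41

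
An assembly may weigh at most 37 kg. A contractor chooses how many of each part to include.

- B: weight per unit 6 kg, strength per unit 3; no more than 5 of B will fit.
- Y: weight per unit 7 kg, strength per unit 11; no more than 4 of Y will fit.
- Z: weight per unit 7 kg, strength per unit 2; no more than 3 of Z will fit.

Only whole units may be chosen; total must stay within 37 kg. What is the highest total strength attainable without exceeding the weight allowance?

Y has the best ratio (11/7); taking only Y gives at most 4×11 = 44 (stopped by the supply cap of 4).
Mixing does better — 1×B and 4×Y: weight 34 ≤ 37, strength 1·3 + 4·11 = 47.

47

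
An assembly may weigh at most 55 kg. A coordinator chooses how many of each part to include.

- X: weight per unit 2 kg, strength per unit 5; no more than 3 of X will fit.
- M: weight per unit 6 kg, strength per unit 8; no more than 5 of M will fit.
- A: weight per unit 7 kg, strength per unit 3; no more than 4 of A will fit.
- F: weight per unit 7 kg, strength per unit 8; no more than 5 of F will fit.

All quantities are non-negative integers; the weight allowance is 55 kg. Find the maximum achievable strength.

This is a bounded integer knapsack.
Take 2×X, 5×M, and 3×F: weight 55 ≤ 55, strength 2·5 + 5·8 + 3·8 = 74.
No other integer combination yields more.

74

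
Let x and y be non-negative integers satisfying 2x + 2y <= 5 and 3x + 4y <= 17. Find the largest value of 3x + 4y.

The continuous relaxation peaks at (0, 2.5) with value 10.00; rounding to a feasible lattice point costs some objective.
(x,y)=(0,2): 2·0+2·2=4≤5, 3·0+4·2=8≤17, objective 8.
(x,y)=(1,1): 2·1+2·1=4≤5, 3·1+4·1=7≤17, objective 7.
(x,y)=(0,1): 2·0+2·1=2≤5, 3·0+4·1=4≤17, objective 4.
No feasible integer point exceeds 8.

8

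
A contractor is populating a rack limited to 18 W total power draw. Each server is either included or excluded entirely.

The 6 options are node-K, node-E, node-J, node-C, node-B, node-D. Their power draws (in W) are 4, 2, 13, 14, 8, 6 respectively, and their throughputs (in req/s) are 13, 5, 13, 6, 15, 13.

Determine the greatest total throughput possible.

Allowing fractional choices, the relaxed optimum would be about 42.2, but servers are indivisible.
node-E + node-B + node-D: power draw 2 + 8 + 6 = 16 ≤ 18, throughput 5 + 15 + 13 = 33.
node-K + node-E + node-B: power draw 4 + 2 + 8 = 14 ≤ 18, throughput 13 + 5 + 15 = 33.
node-K + node-B + node-D: power draw 4 + 8 + 6 = 18 ≤ 18, throughput 13 + 15 + 13 = 41.
Best is node-K, node-B, and node-D with total throughput 41.

41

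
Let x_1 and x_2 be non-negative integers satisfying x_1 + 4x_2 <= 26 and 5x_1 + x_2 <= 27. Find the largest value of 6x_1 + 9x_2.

(x_1,x_2)=(4,5) is feasible, giving 69.
(x_1,x_2)=(3,5) is feasible, giving 63.
(x_1,x_2)=(4,4) is feasible, giving 60.
(x_1,x_2)=(3,4) is feasible, giving 54.
No feasible integer point exceeds 69.

69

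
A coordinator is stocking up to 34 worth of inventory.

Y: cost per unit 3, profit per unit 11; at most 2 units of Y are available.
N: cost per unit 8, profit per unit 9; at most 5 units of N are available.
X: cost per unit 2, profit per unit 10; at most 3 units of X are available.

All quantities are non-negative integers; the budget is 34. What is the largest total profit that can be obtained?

2×Y, 3×N, and 2×X: cost 34 ≤ 34, profit 2·11 + 3·9 + 2·10 = 69.
2×Y, 2×N, and 3×X: cost 28 ≤ 34, profit 2·11 + 2·9 + 3·10 = 70.
Best is 70.

70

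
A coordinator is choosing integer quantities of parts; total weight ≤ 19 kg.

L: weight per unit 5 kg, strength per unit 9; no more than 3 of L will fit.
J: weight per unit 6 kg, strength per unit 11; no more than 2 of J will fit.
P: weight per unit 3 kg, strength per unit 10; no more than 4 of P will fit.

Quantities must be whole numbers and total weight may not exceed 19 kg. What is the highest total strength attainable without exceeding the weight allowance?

51

This is a bounded integer knapsack.
Take 1×J and 4×P: weight 18 ≤ 19, strength 1·11 + 4·10 = 51.
P has the best ratio (10/3) and is taken to its limit of 4; remaining capacity is filled optimally with the others.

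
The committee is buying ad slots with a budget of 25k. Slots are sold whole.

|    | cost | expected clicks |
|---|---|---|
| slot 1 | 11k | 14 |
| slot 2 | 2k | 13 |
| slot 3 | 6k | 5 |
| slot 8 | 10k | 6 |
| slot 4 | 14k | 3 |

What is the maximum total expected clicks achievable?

33

Allowing fractional choices, the relaxed optimum would be about 35.6, but ad slots are indivisible.
slot 1 + slot 2 + slot 8: cost 11 + 2 + 10 = 23 ≤ 25, expected clicks 14 + 13 + 6 = 33.
slot 1 + slot 2 + slot 3: cost 11 + 2 + 6 = 19 ≤ 25, expected clicks 14 + 13 + 5 = 32.
Best is slot 1, slot 2, and slot 8 with total expected clicks 33.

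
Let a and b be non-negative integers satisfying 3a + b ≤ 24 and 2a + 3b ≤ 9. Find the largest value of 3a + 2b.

Relaxing integrality, the LP optimum is 13.50 at (a,b) = (4.5, 0), which is not an integer point.
(a,b)=(4,0): 3·4+1·0=12≤24, 2·4+3·0=8≤9, objective 12.
(a,b)=(3,1): 3·3+1·1=10≤24, 2·3+3·1=9≤9, objective 11.
(a,b)=(3,0): 3·3+1·0=9≤24, 2·3+3·0=6≤9, objective 9.
Maximum is 12 at (a,b)=(4,0).

12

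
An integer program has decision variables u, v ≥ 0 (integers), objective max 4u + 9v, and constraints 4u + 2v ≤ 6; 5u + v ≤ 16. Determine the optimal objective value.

27

(u,v)=(0,3): 4·0+2·3=6≤6, 5·0+1·3=3≤16, objective 27.
(u,v)=(0,2): 4·0+2·2=4≤6, 5·0+1·2=2≤16, objective 18.
No feasible integer point exceeds 27.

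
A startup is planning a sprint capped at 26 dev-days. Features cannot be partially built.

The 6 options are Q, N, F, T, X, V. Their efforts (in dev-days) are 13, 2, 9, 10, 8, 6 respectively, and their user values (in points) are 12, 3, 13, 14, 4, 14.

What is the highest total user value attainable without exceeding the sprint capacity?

41

Allowing fractional choices, the relaxed optimum would be about 42.6, but features are indivisible.
F + T + V: effort 9 + 10 + 6 = 25 ≤ 26, user value 13 + 14 + 14 = 41.
N + T + X + V: effort 2 + 10 + 8 + 6 = 26 ≤ 26, user value 3 + 14 + 4 + 14 = 35.
Best is F, T, and V with total user value 41.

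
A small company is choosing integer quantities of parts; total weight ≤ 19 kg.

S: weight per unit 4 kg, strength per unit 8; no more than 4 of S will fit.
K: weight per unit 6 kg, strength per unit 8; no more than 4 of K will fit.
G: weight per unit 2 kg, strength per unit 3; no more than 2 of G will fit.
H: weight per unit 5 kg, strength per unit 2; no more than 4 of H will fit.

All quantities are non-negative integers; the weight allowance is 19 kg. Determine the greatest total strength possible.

35

4×S and 1×G: weight 18 ≤ 19, strength 4·8 + 1·3 = 35.
3×S and 1×K: weight 18 ≤ 19, strength 3·8 + 1·8 = 32.
Best is 35.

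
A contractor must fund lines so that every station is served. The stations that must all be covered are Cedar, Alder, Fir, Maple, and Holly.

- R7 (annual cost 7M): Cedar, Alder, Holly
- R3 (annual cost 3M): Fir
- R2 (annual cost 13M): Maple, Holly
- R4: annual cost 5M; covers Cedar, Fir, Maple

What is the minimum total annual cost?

12

Choose R7 and R4: together they cover Cedar, Alder, Fir, Maple, Holly — every station.
Total annual cost: 7 + 5 = 12.
No cover costs less than 12.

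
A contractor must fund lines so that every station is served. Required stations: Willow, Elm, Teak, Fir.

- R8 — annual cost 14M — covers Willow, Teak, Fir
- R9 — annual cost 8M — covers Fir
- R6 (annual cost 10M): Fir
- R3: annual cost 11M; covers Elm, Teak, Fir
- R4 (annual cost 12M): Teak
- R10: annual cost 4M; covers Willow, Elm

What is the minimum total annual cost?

15

Choose R3 and R10: together they cover Willow, Elm, Teak, Fir — every station.
Total annual cost: 11 + 4 = 15.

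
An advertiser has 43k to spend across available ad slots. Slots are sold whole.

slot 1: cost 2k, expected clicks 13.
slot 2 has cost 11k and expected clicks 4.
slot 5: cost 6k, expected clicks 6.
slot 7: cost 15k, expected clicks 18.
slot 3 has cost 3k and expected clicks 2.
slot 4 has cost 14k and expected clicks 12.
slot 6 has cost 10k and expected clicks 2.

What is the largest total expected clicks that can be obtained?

51

slot 1 + slot 5 + slot 7 + slot 4: cost 2 + 6 + 15 + 14 = 37 ≤ 43, expected clicks 13 + 6 + 18 + 12 = 49.
slot 1 + slot 2 + slot 7 + slot 4: cost 2 + 11 + 15 + 14 = 42 ≤ 43, expected clicks 13 + 4 + 18 + 12 = 47.
slot 1 + slot 5 + slot 7 + slot 3 + slot 4: cost 2 + 6 + 15 + 3 + 14 = 40 ≤ 43, expected clicks 13 + 6 + 18 + 2 + 12 = 51.
Best is slot 1, slot 5, slot 7, slot 3, and slot 4 with total expected clicks 51.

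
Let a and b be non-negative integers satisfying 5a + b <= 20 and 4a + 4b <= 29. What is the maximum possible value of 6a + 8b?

56

Relaxing integrality, the LP optimum is 58.00 at (a,b) = (0, 7.25), which is not an integer point.
(a,b)=(0,7) is feasible, giving 56.
(a,b)=(1,6) is feasible, giving 54.
The best lattice point is (0,7), giving 56.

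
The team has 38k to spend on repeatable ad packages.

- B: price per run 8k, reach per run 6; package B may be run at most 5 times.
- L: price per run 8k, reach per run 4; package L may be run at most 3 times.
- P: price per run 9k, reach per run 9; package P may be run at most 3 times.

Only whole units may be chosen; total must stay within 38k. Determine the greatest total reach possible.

33

1×B and 3×P: price 35 ≤ 38, reach 1·6 + 3·9 = 33.
1×L and 3×P: price 35 ≤ 38, reach 1·4 + 3·9 = 31.
Best is 33.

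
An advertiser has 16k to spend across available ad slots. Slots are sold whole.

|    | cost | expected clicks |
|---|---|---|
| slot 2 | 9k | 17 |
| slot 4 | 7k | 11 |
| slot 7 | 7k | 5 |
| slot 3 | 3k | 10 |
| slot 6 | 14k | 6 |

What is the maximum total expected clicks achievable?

Take slot 2 and slot 4: cost 9 + 7 = 16 ≤ 16, expected clicks 17 + 11 = 28.
No other feasible combination does better.

28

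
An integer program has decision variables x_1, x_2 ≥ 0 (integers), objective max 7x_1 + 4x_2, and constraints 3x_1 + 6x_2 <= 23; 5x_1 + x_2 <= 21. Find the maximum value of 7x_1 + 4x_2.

32

(x_1,x_2)=(4,1) is feasible, giving 32.
(x_1,x_2)=(3,2) is feasible, giving 29.
No feasible integer point exceeds 32.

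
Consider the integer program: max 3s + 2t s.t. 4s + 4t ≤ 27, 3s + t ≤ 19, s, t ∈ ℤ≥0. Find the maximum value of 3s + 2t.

Relaxing integrality, the LP optimum is 19.62 at (s,t) = (6.12, 0.625), which is not an integer point.
(s,t)=(6,0): 4·6+4·0=24≤27, 3·6+1·0=18≤19, objective 18.
(s,t)=(5,1): 4·5+4·1=24≤27, 3·5+1·1=16≤19, objective 17.
(s,t)=(5,0): 4·5+4·0=20≤27, 3·5+1·0=15≤19, objective 15.
The best lattice point is (6,0), giving 18.

18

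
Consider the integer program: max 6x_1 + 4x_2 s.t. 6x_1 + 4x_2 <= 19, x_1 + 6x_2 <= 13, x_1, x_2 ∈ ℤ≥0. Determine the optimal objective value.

18

Relaxing integrality, the LP optimum is 19.00 at (x_1,x_2) = (3.17, 0), which is not an integer point.
(x_1,x_2)=(3,0): 6·3+4·0=18≤19, 1·3+6·0=3≤13, objective 18.
(x_1,x_2)=(2,1): 6·2+4·1=16≤19, 1·2+6·1=8≤13, objective 16.
(x_1,x_2)=(2,0): 6·2+4·0=12≤19, 1·2+6·0=2≤13, objective 12.
The best lattice point is (3,0), giving 18.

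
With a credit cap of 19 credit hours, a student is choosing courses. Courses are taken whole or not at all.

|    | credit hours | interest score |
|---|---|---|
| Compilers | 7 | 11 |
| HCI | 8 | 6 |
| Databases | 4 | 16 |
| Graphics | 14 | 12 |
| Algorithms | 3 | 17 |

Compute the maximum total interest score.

Allowing fractional choices, the relaxed optimum would be about 48.3, but courses are indivisible.
HCI + Databases + Algorithms: credit hours 8 + 4 + 3 = 15 ≤ 19, interest score 6 + 16 + 17 = 39.
Compilers + Databases + Algorithms: credit hours 7 + 4 + 3 = 14 ≤ 19, interest score 11 + 16 + 17 = 44.
Best is Compilers, Databases, and Algorithms with total interest score 44.

44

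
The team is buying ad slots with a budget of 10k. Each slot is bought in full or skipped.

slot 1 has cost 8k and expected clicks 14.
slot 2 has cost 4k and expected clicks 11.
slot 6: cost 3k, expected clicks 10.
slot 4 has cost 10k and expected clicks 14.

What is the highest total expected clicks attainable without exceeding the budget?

Allowing fractional choices, the relaxed optimum would be about 26.2, but ad slots are indivisible.
slot 2 + slot 6: cost 4 + 3 = 7 ≤ 10, expected clicks 11 + 10 = 21.
slot 1: cost 8 ≤ 10, expected clicks 14.
Best is slot 2 and slot 6 with total expected clicks 21.

21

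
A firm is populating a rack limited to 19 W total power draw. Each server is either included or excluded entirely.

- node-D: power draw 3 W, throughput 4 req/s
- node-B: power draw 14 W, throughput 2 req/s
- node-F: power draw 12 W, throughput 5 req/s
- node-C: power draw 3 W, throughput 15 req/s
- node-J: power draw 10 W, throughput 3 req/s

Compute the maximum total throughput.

Take node-D, node-F, and node-C: power draw 3 + 12 + 3 = 18 ≤ 19, throughput 4 + 5 + 15 = 24.
No other feasible combination does better.

24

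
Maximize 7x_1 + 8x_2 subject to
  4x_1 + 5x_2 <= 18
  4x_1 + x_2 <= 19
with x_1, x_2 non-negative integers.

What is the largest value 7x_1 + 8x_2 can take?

Relaxing integrality, the LP optimum is 31.50 at (x_1,x_2) = (4.5, 0), which is not an integer point.
(x_1,x_2)=(2,2): 4·2+5·2=18≤18, 4·2+1·2=10≤19, objective 30.
(x_1,x_2)=(3,1): 4·3+5·1=17≤18, 4·3+1·1=13≤19, objective 29.
(x_1,x_2)=(4,0): 4·4+5·0=16≤18, 4·4+1·0=16≤19, objective 28.
(x_1,x_2)=(1,2): 4·1+5·2=14≤18, 4·1+1·2=6≤19, objective 23.
No feasible integer point exceeds 30.

30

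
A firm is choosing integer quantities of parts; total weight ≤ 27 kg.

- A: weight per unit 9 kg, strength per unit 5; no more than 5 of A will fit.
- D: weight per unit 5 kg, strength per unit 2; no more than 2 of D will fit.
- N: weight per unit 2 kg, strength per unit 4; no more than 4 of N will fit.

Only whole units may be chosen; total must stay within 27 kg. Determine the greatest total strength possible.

26

This is a bounded integer knapsack.
N has the best ratio (4/2); taking only N gives at most 4×4 = 16 (stopped by the supply cap of 4).
Mixing does better — 2×A and 4×N: weight 26 ≤ 27, strength 2·5 + 4·4 = 26.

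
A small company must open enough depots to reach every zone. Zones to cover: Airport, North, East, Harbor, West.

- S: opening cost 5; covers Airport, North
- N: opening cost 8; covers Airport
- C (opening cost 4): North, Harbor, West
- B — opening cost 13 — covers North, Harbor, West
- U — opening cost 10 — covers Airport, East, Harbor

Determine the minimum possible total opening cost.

Choose C and U: together they cover Airport, North, East, Harbor, West — every zone.
Total opening cost: 4 + 10 = 14.

14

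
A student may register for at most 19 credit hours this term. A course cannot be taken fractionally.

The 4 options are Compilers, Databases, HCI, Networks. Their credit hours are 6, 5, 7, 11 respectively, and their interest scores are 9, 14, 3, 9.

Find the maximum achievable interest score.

26

Take Compilers, Databases, and HCI: credit hours 6 + 5 + 7 = 18 ≤ 19, interest score 9 + 14 + 3 = 26.
No other feasible combination does better.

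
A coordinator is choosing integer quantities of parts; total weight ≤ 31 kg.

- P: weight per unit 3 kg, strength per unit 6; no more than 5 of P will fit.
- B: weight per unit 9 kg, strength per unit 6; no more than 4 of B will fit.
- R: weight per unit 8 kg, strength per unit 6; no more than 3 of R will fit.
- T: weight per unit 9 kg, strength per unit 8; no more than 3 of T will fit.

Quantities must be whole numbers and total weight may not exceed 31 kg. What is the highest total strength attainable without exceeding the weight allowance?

42

P has the best ratio (6/3); taking only P gives at most 5×6 = 30 (stopped by the supply cap of 5).
Mixing does better — 5×P and 2×R: weight 31 ≤ 31, strength 5·6 + 2·6 = 42.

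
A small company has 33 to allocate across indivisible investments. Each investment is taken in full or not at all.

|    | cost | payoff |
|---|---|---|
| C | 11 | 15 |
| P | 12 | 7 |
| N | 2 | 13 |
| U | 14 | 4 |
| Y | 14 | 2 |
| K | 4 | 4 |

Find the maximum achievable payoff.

C + P + N: cost 11 + 12 + 2 = 25 ≤ 33, payoff 15 + 7 + 13 = 35.
C + P + N + K: cost 11 + 12 + 2 + 4 = 29 ≤ 33, payoff 15 + 7 + 13 + 4 = 39.
C + N + U + K: cost 11 + 2 + 14 + 4 = 31 ≤ 33, payoff 15 + 13 + 4 + 4 = 36.
Best is C, P, N, and K with total payoff 39.

39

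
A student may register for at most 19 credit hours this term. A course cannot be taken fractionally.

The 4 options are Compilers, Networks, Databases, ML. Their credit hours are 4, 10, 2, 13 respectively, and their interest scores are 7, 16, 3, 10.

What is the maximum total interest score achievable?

Compilers + Networks: credit hours 4 + 10 = 14 ≤ 19, interest score 7 + 16 = 23.
Compilers + Networks + Databases: credit hours 4 + 10 + 2 = 16 ≤ 19, interest score 7 + 16 + 3 = 26.
Compilers + Databases + ML: credit hours 4 + 2 + 13 = 19 ≤ 19, interest score 7 + 3 + 10 = 20.
Best is Compilers, Networks, and Databases with total interest score 26.

26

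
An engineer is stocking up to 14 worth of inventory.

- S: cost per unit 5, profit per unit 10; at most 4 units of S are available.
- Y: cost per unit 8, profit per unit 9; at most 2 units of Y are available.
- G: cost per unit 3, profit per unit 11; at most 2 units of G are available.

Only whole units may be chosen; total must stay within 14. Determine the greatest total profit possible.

This is a bounded integer knapsack.
G has the best ratio (11/3); taking only G gives at most 2×11 = 22 (stopped by the supply cap of 2).
Mixing does better — 1×S and 2×G: cost 11 ≤ 14, profit 1·10 + 2·11 = 32.

32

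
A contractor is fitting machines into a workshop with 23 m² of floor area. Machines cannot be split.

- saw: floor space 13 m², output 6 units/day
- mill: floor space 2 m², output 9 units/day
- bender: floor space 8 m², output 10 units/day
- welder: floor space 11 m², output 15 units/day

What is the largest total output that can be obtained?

34

Take mill, bender, and welder: floor space 2 + 8 + 11 = 21 ≤ 23, output 9 + 10 + 15 = 34.
No other feasible combination does better.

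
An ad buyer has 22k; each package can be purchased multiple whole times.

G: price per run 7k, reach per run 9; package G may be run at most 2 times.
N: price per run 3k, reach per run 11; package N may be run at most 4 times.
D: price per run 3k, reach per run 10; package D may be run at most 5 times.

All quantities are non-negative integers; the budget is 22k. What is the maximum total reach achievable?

74

3×N and 4×D: price 21 ≤ 22, reach 3·11 + 4·10 = 73.
4×N and 3×D: price 21 ≤ 22, reach 4·11 + 3·10 = 74.
Best is 74.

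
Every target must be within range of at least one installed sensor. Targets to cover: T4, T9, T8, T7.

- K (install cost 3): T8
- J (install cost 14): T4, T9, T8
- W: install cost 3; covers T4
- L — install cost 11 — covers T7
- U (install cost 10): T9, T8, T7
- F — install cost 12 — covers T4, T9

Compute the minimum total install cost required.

The greedy cost-per-new-target heuristic would pick K, W, and U for 16, but a cheaper cover exists.
Choose W and U: together they cover T4, T9, T8, T7 — every target.
Total install cost: 3 + 10 = 13.
No cover costs less than 13.

13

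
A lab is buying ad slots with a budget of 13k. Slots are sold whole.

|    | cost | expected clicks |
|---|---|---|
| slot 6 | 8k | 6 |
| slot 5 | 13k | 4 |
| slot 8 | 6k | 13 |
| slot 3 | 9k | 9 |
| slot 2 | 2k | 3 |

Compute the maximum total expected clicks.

slot 8: cost 6 ≤ 13, expected clicks 13.
slot 3 + slot 2: cost 9 + 2 = 11 ≤ 13, expected clicks 9 + 3 = 12.
slot 8 + slot 2: cost 6 + 2 = 8 ≤ 13, expected clicks 13 + 3 = 16.
Best is slot 8 and slot 2 with total expected clicks 16.

16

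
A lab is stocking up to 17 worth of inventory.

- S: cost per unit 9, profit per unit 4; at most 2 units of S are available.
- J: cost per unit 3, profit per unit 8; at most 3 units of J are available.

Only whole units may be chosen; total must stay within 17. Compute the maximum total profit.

24

Take 3×J: cost 9 ≤ 17, profit 3·8 = 24.
J has the best ratio (8/3) and is taken to its limit of 3; remaining capacity is filled optimally with the others.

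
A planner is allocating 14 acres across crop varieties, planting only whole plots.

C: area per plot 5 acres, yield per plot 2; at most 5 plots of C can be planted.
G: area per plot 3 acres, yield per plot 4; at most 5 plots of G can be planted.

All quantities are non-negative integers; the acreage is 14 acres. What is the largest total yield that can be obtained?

16

G has the best ratio (4/3); taking only G gives at most 4×4 = 16 (stopped by the area limit).
Optimal: 4×G: area 12 ≤ 14, yield 4·4 = 16.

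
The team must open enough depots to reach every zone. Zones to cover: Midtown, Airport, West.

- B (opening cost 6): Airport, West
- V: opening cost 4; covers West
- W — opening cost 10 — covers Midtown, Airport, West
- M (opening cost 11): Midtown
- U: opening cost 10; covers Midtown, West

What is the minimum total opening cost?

The greedy cost-per-new-zone heuristic would pick B and W for 16, but a cheaper cover exists.
W alone covers Midtown, Airport, West — every zone.
Total opening cost: 10.
No cover costs less than 10.

10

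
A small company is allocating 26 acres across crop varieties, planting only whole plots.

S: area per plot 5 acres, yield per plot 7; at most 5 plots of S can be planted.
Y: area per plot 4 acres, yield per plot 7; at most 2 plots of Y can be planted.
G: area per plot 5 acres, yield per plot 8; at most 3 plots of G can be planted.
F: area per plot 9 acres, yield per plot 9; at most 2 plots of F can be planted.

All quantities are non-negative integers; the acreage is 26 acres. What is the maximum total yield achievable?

Take 2×Y and 3×G: area 23 ≤ 26, yield 2·7 + 3·8 = 38.
Y has the best ratio (7/4) and is taken to its limit of 2; remaining capacity is filled optimally with the others.

38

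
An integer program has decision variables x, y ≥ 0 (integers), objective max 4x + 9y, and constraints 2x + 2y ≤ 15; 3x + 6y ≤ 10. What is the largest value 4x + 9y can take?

13

The continuous relaxation peaks at (0, 1.67) with value 15.00; rounding to a feasible lattice point costs some objective.
(x,y)=(1,1): 2·1+2·1=4≤15, 3·1+6·1=9≤10, objective 13.
(x,y)=(0,1): 2·0+2·1=2≤15, 3·0+6·1=6≤10, objective 9.
(x,y)=(2,0): 2·2+2·0=4≤15, 3·2+6·0=6≤10, objective 8.
(x,y)=(1,0): 2·1+2·0=2≤15, 3·1+6·0=3≤10, objective 4.
The best lattice point is (1,1), giving 13.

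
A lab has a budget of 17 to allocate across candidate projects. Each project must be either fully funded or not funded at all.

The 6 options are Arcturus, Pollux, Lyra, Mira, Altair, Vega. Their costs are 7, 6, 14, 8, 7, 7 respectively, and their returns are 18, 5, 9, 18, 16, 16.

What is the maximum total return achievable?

This is a 0-1 knapsack instance.
Take Arcturus and Mira: cost 7 + 8 = 15 ≤ 17, return 18 + 18 = 36.
No other feasible combination does better.

36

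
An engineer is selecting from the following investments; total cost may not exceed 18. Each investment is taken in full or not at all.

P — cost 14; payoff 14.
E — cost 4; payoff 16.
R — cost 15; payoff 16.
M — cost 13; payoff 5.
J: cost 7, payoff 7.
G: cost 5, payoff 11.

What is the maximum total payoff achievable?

34

Allowing fractional choices, the relaxed optimum would be about 36.6, but investments are indivisible.
P + E: cost 14 + 4 = 18 ≤ 18, payoff 14 + 16 = 30.
E + J + G: cost 4 + 7 + 5 = 16 ≤ 18, payoff 16 + 7 + 11 = 34.
Best is E, J, and G with total payoff 34.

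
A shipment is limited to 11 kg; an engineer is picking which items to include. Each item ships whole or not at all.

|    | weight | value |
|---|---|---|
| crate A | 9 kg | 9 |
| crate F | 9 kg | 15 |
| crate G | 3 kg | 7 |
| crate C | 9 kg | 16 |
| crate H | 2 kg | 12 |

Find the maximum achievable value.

Allowing fractional choices, the relaxed optimum would be about 29.7, but items are indivisible.
crate A + crate H: weight 9 + 2 = 11 ≤ 11, value 9 + 12 = 21.
crate C + crate H: weight 9 + 2 = 11 ≤ 11, value 16 + 12 = 28.
crate F + crate H: weight 9 + 2 = 11 ≤ 11, value 15 + 12 = 27.
Best is crate C and crate H with total value 28.

28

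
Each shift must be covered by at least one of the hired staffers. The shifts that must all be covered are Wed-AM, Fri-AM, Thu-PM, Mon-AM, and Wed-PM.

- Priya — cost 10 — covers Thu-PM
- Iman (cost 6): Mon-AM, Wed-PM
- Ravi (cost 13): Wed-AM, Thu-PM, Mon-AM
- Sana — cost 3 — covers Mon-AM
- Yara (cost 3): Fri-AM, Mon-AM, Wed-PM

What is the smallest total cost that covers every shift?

Choose Ravi and Yara: together they cover Wed-AM, Fri-AM, Thu-PM, Mon-AM, Wed-PM — every shift.
Total cost: 13 + 3 = 16.

16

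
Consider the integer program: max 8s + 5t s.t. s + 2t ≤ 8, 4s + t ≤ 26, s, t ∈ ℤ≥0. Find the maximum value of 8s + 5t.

53

(s,t)=(6,1): 1·6+2·1=8≤8, 4·6+1·1=25≤26, objective 53.
(s,t)=(6,0): 1·6+2·0=6≤8, 4·6+1·0=24≤26, objective 48.
(s,t)=(5,1): 1·5+2·1=7≤8, 4·5+1·1=21≤26, objective 45.
(s,t)=(5,0): 1·5+2·0=5≤8, 4·5+1·0=20≤26, objective 40.
No feasible integer point exceeds 53.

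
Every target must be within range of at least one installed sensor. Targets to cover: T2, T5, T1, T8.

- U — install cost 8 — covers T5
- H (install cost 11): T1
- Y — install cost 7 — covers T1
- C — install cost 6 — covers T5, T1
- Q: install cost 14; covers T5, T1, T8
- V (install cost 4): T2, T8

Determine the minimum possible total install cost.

Choose C and V: together they cover T2, T5, T1, T8 — every target.
Total install cost: 6 + 4 = 10.

10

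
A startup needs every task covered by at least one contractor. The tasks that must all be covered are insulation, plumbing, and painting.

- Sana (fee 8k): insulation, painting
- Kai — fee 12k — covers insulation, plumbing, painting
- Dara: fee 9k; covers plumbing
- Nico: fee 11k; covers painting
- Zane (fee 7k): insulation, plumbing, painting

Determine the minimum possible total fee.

7

Zane alone covers insulation, plumbing, painting — every task.
Total fee: 7.
No cover costs less than 7.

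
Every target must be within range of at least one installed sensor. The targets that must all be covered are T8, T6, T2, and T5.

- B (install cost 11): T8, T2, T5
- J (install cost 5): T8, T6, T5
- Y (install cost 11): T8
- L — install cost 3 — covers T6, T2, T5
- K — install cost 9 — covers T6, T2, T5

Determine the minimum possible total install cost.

This is a weighted set-cover instance.
Choose J and L: together they cover T8, T6, T2, T5 — every target.
Total install cost: 5 + 3 = 8.
No cover costs less than 8.

8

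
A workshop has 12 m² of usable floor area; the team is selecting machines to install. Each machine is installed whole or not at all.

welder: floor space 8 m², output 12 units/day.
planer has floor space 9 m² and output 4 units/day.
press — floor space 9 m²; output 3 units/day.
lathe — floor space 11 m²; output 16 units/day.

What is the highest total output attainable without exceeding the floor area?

16

Allowing fractional choices, the relaxed optimum would be about 17.8, but machines are indivisible.
planer: floor space 9 ≤ 12, output 4.
welder: floor space 8 ≤ 12, output 12.
lathe: floor space 11 ≤ 12, output 16.
Best is lathe with total output 16.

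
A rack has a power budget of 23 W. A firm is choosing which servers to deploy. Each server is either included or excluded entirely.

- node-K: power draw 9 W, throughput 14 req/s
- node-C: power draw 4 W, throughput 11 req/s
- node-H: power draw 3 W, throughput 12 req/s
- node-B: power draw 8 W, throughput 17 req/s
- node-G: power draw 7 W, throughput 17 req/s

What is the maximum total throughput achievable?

57

This is an integer program with binary decision variables.
Allowing fractional choices, the relaxed optimum would be about 58.6, but servers are indivisible.
node-C + node-H + node-B + node-G: power draw 4 + 3 + 8 + 7 = 22 ≤ 23, throughput 11 + 12 + 17 + 17 = 57.
node-H + node-B + node-G: power draw 3 + 8 + 7 = 18 ≤ 23, throughput 12 + 17 + 17 = 46.
node-K + node-C + node-H + node-G: power draw 9 + 4 + 3 + 7 = 23 ≤ 23, throughput 14 + 11 + 12 + 17 = 54.
Best is node-C, node-H, node-B, and node-G with total throughput 57.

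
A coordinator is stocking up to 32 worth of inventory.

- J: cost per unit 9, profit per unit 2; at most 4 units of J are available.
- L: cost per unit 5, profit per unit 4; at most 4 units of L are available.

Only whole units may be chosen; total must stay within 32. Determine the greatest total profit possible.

18

This is a bounded integer knapsack.
4×L: cost 20 ≤ 32, profit 4·4 = 16.
1×J and 4×L: cost 29 ≤ 32, profit 1·2 + 4·4 = 18.
Best is 18.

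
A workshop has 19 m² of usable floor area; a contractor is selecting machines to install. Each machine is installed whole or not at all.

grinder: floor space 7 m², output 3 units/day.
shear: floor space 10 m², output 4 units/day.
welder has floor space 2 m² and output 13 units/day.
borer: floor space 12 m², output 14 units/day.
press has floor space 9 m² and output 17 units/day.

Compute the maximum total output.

Allowing fractional choices, the relaxed optimum would be about 39.3, but machines are indivisible.
grinder + welder + press: floor space 7 + 2 + 9 = 18 ≤ 19, output 3 + 13 + 17 = 33.
welder + press: floor space 2 + 9 = 11 ≤ 19, output 13 + 17 = 30.
Best is grinder, welder, and press with total output 33.

33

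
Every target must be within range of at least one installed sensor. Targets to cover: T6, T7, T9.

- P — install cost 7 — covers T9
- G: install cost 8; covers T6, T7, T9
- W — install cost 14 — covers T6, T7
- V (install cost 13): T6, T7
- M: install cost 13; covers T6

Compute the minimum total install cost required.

8

G alone covers T6, T7, T9 — every target.
Total install cost: 8.
No cover costs less than 8.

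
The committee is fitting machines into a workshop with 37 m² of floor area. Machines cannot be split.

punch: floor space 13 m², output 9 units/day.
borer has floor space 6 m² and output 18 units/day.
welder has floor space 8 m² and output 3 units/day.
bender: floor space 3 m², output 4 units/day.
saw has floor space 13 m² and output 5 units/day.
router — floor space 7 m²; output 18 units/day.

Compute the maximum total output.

52

Take punch, borer, welder, bender, and router: floor space 13 + 6 + 8 + 3 + 7 = 37 ≤ 37, output 9 + 18 + 3 + 4 + 18 = 52.
No other feasible combination does better.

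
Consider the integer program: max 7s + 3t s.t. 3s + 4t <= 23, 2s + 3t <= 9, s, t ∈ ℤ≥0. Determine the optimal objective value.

The continuous relaxation peaks at (4.5, 0) with value 31.50; rounding to a feasible lattice point costs some objective.
(s,t)=(4,0): 3·4+4·0=12≤23, 2·4+3·0=8≤9, objective 28.
(s,t)=(3,1): 3·3+4·1=13≤23, 2·3+3·1=9≤9, objective 24.
(s,t)=(3,0): 3·3+4·0=9≤23, 2·3+3·0=6≤9, objective 21.
Maximum is 28 at (s,t)=(4,0).

28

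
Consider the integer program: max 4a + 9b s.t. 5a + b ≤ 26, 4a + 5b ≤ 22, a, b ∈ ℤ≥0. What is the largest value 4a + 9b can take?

36

The continuous relaxation peaks at (0, 4.4) with value 39.60; rounding to a feasible lattice point costs some objective.
(a,b)=(0,4): 5·0+1·4=4≤26, 4·0+5·4=20≤22, objective 36.
(a,b)=(1,3): 5·1+1·3=8≤26, 4·1+5·3=19≤22, objective 31.
The best lattice point is (0,4), giving 36.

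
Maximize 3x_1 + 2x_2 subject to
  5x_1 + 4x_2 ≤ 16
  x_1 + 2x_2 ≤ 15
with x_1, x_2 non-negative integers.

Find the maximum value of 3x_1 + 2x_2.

(x_1,x_2)=(3,0): 5·3+4·0=15≤16, 1·3+2·0=3≤15, objective 9.
(x_1,x_2)=(2,1): 5·2+4·1=14≤16, 1·2+2·1=4≤15, objective 8.
(x_1,x_2)=(2,0): 5·2+4·0=10≤16, 1·2+2·0=2≤15, objective 6.
No feasible integer point exceeds 9.

9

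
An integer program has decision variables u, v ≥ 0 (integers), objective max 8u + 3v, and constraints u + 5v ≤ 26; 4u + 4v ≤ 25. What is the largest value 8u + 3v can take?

48

(u,v)=(6,0) is feasible, giving 48.
(u,v)=(5,1) is feasible, giving 43.
(u,v)=(5,0) is feasible, giving 40.
No feasible integer point exceeds 48.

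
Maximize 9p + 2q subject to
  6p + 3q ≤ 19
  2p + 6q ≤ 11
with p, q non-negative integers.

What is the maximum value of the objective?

Relaxing integrality, the LP optimum is 28.50 at (p,q) = (3.17, 0), which is not an integer point.
(p,q)=(3,0): 6·3+3·0=18≤19, 2·3+6·0=6≤11, objective 27.
(p,q)=(2,1): 6·2+3·1=15≤19, 2·2+6·1=10≤11, objective 20.
(p,q)=(2,0): 6·2+3·0=12≤19, 2·2+6·0=4≤11, objective 18.
Maximum is 27 at (p,q)=(3,0).

27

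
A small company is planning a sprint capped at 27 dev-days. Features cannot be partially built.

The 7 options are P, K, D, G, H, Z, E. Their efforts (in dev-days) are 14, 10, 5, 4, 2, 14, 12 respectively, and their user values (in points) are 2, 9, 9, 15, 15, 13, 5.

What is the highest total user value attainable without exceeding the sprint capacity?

This is an integer program with binary decision variables.
Allowing fractional choices, the relaxed optimum would be about 53.8, but features are indivisible.
D + G + H + Z: effort 5 + 4 + 2 + 14 = 25 ≤ 27, user value 9 + 15 + 15 + 13 = 52.
K + D + G + H: effort 10 + 5 + 4 + 2 = 21 ≤ 27, user value 9 + 9 + 15 + 15 = 48.
D + G + H + E: effort 5 + 4 + 2 + 12 = 23 ≤ 27, user value 9 + 15 + 15 + 5 = 44.
Best is D, G, H, and Z with total user value 52.

52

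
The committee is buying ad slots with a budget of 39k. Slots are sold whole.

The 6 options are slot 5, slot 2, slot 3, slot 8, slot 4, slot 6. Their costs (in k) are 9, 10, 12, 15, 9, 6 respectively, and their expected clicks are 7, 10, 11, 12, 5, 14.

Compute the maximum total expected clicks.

42

slot 5 + slot 2 + slot 3 + slot 6: cost 9 + 10 + 12 + 6 = 37 ≤ 39, expected clicks 7 + 10 + 11 + 14 = 42.
slot 2 + slot 3 + slot 4 + slot 6: cost 10 + 12 + 9 + 6 = 37 ≤ 39, expected clicks 10 + 11 + 5 + 14 = 40.
Best is slot 5, slot 2, slot 3, and slot 6 with total expected clicks 42.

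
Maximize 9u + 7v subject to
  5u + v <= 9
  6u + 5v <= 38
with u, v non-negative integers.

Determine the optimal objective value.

The continuous relaxation peaks at (0.368, 7.16) with value 53.42; rounding to a feasible lattice point costs some objective.
(u,v)=(0,7): 5·0+1·7=7≤9, 6·0+5·7=35≤38, objective 49.
(u,v)=(0,6): 5·0+1·6=6≤9, 6·0+5·6=30≤38, objective 42.
The best lattice point is (0,7), giving 49.

49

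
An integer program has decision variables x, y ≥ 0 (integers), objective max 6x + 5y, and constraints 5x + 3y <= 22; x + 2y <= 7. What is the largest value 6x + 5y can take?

28

Relaxing integrality, the LP optimum is 29.00 at (x,y) = (3.29, 1.86), which is not an integer point.
(x,y)=(3,2) is feasible, giving 28.
(x,y)=(4,0) is feasible, giving 24.
The best lattice point is (3,2), giving 28.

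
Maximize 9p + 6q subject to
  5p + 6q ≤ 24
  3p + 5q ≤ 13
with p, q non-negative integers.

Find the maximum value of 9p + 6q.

The continuous relaxation peaks at (4.33, 0) with value 39.00; rounding to a feasible lattice point costs some objective.
(p,q)=(4,0) is feasible, giving 36.
(p,q)=(3,0) is feasible, giving 27.
The best lattice point is (4,0), giving 36.

36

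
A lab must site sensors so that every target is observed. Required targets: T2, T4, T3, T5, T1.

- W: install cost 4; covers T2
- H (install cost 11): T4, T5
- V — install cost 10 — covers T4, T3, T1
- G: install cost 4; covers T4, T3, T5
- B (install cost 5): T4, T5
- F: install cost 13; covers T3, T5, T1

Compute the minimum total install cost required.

This is a weighted set-cover instance.
Choose W, V, and G: together they cover T2, T4, T3, T5, T1 — every target.
Total install cost: 4 + 10 + 4 = 18.

18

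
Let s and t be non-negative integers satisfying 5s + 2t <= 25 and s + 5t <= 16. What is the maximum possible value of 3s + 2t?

(s,t)=(4,2): 5·4+2·2=24≤25, 1·4+5·2=14≤16, objective 16.
(s,t)=(4,1): 5·4+2·1=22≤25, 1·4+5·1=9≤16, objective 14.
(s,t)=(3,2): 5·3+2·2=19≤25, 1·3+5·2=13≤16, objective 13.
Maximum is 16 at (s,t)=(4,2).

16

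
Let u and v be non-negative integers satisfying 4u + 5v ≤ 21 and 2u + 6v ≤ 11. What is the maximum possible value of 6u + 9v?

Relaxing integrality, the LP optimum is 31.71 at (u,v) = (5.07, 0.143), which is not an integer point.
(u,v)=(5,0): 4·5+5·0=20≤21, 2·5+6·0=10≤11, objective 30.
(u,v)=(4,0): 4·4+5·0=16≤21, 2·4+6·0=8≤11, objective 24.
No feasible integer point exceeds 30.

30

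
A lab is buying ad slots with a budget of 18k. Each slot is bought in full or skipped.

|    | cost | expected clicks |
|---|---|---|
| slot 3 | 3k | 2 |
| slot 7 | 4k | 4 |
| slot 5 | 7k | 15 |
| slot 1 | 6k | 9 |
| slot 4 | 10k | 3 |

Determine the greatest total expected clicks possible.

28

slot 3 + slot 5 + slot 1: cost 3 + 7 + 6 = 16 ≤ 18, expected clicks 2 + 15 + 9 = 26.
slot 5 + slot 1: cost 7 + 6 = 13 ≤ 18, expected clicks 15 + 9 = 24.
slot 7 + slot 5 + slot 1: cost 4 + 7 + 6 = 17 ≤ 18, expected clicks 4 + 15 + 9 = 28.
Best is slot 7, slot 5, and slot 1 with total expected clicks 28.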